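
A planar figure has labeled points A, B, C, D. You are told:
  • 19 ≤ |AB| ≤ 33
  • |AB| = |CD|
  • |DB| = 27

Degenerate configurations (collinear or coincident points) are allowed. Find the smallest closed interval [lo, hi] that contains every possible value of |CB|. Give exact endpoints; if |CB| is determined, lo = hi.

|AB| ∈ [19, 33]
|BD| ∈ {27}
|CD| ∈ [19, 33]
|AD| ∈ [0, 60]
|BC| ∈ [0, 60]
|AC| ∈ [0, 93]

|CB| ∈ [0, 60]  (≈ [0.0000, 60.0000])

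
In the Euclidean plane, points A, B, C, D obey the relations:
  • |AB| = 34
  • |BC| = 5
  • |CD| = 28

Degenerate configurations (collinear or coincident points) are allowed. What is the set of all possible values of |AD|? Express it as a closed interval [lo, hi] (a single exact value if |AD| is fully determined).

|AD| ∈ [1, 67]  (≈ [1.0000, 67.0000])

|AB| ∈ {34}
|BC| ∈ {5}
|CD| ∈ {28}
|AC| ∈ [29, 39]
|BD| ∈ [23, 33]
|AD| ∈ [1, 67]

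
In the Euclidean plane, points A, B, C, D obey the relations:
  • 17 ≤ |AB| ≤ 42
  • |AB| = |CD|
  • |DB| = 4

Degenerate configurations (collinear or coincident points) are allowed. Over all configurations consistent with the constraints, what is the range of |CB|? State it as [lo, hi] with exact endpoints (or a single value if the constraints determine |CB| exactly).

|AB| ∈ [17, 42]
|BD| ∈ {4}
|CD| ∈ [17, 42]
|AD| ∈ [13, 46]
|BC| ∈ [13, 46]
|AC| ∈ [0, 88]

|CB| ∈ [13, 46]  (≈ [13.0000, 46.0000])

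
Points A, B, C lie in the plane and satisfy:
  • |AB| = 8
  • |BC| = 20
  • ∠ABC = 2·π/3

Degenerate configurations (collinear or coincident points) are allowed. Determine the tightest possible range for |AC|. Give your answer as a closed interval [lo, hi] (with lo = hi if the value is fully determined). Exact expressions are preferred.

|AB| ∈ {8}
|BC| ∈ {20}
|AC| ∈ {4·√(39)}

|AC| = 4·√(39)  (≈ 24.9800)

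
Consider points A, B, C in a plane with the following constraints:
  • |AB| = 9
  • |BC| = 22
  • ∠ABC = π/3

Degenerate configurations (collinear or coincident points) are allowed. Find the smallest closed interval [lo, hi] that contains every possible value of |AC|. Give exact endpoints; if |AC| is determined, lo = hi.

|AB| ∈ {9}
|BC| ∈ {22}
|AC| ∈ {√(367)}

|AC| = √(367)  (≈ 19.1572)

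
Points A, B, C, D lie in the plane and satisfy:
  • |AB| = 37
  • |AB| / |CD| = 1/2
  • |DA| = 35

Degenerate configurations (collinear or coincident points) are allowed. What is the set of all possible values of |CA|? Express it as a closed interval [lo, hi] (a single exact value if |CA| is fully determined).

|AB| ∈ {37}
|AD| ∈ {35}
|CD| ∈ {74}
|BD| ∈ [2, 72]
|AC| ∈ [39, 109]
|BC| ∈ [2, 146]

|CA| ∈ [39, 109]  (≈ [39.0000, 109.0000])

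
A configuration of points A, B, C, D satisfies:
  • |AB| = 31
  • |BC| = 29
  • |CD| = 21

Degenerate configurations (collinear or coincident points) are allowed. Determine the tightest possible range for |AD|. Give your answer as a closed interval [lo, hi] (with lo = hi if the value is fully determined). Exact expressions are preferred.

|AB| ∈ {31}
|BC| ∈ {29}
|CD| ∈ {21}
|AC| ∈ [2, 60]
|BD| ∈ [8, 50]
|AD| ∈ [0, 81]

|AD| ∈ [0, 81]  (≈ [0.0000, 81.0000])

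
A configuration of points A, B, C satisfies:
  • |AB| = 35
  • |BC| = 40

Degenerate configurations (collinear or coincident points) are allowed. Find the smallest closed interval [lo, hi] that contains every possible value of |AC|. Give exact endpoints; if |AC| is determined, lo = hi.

|AB| ∈ {35}
|BC| ∈ {40}
|AC| ∈ [5, 75]

|AC| ∈ [5, 75]  (≈ [5.0000, 75.0000])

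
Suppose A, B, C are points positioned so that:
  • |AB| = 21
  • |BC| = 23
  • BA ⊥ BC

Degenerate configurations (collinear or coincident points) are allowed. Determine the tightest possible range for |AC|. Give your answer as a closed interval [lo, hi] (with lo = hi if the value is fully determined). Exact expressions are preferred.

|AC| = √(970)  (≈ 31.1448)

|AB| ∈ {21}
|BC| ∈ {23}
|AC| ∈ {√(970)}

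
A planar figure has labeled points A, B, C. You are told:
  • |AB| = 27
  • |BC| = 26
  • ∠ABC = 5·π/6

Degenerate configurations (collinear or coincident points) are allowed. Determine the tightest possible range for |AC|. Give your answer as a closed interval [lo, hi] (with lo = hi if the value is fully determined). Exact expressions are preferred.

|AB| ∈ {27}
|BC| ∈ {26}
|AC| ∈ {√(702·√(3) + 1405)}

|AC| = √(702·√(3) + 1405)  (≈ 51.1947)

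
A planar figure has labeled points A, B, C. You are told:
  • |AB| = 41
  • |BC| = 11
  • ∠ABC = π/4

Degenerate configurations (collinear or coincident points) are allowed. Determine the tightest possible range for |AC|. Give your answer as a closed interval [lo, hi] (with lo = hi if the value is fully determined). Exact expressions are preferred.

|AC| = √(1802 - 451·√(2))  (≈ 34.1202)

|AB| ∈ {41}
|BC| ∈ {11}
|AC| ∈ {√(1802 - 451·√(2))}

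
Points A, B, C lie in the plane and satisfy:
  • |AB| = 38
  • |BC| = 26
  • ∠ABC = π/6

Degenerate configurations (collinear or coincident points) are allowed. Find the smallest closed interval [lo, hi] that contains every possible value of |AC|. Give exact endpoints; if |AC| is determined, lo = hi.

|AB| ∈ {38}
|BC| ∈ {26}
|AC| ∈ {2·√(530 - 247·√(3))}

|AC| = 2·√(530 - 247·√(3))  (≈ 20.2172)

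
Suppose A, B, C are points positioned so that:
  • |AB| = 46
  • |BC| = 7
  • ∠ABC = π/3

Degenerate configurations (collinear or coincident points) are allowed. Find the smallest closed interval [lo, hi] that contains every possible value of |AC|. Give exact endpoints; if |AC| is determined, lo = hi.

|AB| ∈ {46}
|BC| ∈ {7}
|AC| ∈ {√(1843)}

|AC| = √(1843)  (≈ 42.9302)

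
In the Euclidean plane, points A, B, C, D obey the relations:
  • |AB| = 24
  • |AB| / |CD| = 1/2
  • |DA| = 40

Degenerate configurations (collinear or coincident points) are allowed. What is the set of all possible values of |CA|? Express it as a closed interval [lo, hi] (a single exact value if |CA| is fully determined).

|CA| ∈ [8, 88]  (≈ [8.0000, 88.0000])

|AB| ∈ {24}
|AD| ∈ {40}
|CD| ∈ {48}
|BD| ∈ [16, 64]
|AC| ∈ [8, 88]
|BC| ∈ [0, 112]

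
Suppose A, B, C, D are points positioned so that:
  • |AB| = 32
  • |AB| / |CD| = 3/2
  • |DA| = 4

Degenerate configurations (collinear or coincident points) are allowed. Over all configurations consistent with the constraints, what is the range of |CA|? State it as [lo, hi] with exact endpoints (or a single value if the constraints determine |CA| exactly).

|AB| ∈ {32}
|AD| ∈ {4}
|CD| ∈ {64/3}
|BD| ∈ [28, 36]
|AC| ∈ [52/3, 76/3]
|BC| ∈ [20/3, 172/3]

|CA| ∈ [52/3, 76/3]  (≈ [17.3333, 25.3333])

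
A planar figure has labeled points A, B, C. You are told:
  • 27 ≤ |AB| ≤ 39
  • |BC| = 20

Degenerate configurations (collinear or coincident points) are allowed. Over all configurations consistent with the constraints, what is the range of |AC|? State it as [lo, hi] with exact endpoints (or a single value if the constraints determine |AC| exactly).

|AC| ∈ [7, 59]  (≈ [7.0000, 59.0000])

|AB| ∈ [27, 39]
|BC| ∈ {20}
|AC| ∈ [7, 59]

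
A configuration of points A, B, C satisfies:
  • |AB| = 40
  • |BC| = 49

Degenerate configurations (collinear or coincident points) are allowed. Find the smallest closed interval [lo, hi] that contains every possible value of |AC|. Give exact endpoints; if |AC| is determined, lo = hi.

|AC| ∈ [9, 89]  (≈ [9.0000, 89.0000])

|AB| ∈ {40}
|BC| ∈ {49}
|AC| ∈ [9, 89]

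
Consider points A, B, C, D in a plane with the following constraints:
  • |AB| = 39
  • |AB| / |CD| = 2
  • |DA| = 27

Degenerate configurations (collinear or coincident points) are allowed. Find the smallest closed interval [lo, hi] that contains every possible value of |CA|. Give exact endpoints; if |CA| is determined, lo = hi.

|CA| ∈ [15/2, 93/2]  (≈ [7.5000, 46.5000])

|AB| ∈ {39}
|AD| ∈ {27}
|CD| ∈ {39/2}
|BD| ∈ [12, 66]
|AC| ∈ [15/2, 93/2]
|BC| ∈ [0, 171/2]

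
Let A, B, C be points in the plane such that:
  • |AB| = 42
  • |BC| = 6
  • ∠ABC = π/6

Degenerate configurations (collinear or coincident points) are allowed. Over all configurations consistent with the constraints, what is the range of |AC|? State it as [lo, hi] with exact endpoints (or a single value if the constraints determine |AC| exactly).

|AB| ∈ {42}
|BC| ∈ {6}
|AC| ∈ {6·√(50 - 7·√(3))}

|AC| = 6·√(50 - 7·√(3))  (≈ 36.9259)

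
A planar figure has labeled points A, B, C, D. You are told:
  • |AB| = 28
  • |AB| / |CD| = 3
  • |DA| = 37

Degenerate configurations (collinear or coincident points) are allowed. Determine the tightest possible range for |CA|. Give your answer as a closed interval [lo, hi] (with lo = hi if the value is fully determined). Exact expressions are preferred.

|AB| ∈ {28}
|AD| ∈ {37}
|CD| ∈ {28/3}
|BD| ∈ [9, 65]
|AC| ∈ [83/3, 139/3]
|BC| ∈ [0, 223/3]

|CA| ∈ [83/3, 139/3]  (≈ [27.6667, 46.3333])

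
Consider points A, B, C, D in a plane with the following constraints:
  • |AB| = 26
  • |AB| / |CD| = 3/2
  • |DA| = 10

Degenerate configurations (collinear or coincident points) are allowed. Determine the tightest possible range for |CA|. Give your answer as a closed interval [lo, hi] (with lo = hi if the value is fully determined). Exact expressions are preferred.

|AB| ∈ {26}
|AD| ∈ {10}
|CD| ∈ {52/3}
|BD| ∈ [16, 36]
|AC| ∈ [22/3, 82/3]
|BC| ∈ [0, 160/3]

|CA| ∈ [22/3, 82/3]  (≈ [7.3333, 27.3333])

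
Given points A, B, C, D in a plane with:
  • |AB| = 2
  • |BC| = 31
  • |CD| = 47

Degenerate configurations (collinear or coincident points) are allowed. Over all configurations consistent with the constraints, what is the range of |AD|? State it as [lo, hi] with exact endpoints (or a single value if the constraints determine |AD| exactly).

|AB| ∈ {2}
|BC| ∈ {31}
|CD| ∈ {47}
|AC| ∈ [29, 33]
|BD| ∈ [16, 78]
|AD| ∈ [14, 80]

|AD| ∈ [14, 80]  (≈ [14.0000, 80.0000])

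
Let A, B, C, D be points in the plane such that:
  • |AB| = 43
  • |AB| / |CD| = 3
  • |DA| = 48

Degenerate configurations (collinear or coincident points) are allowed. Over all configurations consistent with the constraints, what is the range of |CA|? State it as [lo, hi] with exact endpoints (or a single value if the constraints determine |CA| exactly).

|AB| ∈ {43}
|AD| ∈ {48}
|CD| ∈ {43/3}
|BD| ∈ [5, 91]
|AC| ∈ [101/3, 187/3]
|BC| ∈ [0, 316/3]

|CA| ∈ [101/3, 187/3]  (≈ [33.6667, 62.3333])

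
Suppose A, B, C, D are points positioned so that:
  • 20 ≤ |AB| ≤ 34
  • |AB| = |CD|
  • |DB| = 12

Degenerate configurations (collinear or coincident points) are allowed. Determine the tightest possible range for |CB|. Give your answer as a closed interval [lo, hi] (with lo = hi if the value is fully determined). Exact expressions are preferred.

|CB| ∈ [8, 46]  (≈ [8.0000, 46.0000])

|AB| ∈ [20, 34]
|BD| ∈ {12}
|CD| ∈ [20, 34]
|AD| ∈ [8, 46]
|BC| ∈ [8, 46]
|AC| ∈ [0, 80]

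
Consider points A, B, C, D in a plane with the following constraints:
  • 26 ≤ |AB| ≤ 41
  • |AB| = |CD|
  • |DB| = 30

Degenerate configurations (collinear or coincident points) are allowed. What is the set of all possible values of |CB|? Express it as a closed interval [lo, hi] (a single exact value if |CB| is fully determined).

|CB| ∈ [0, 71]  (≈ [0.0000, 71.0000])

|AB| ∈ [26, 41]
|BD| ∈ {30}
|CD| ∈ [26, 41]
|AD| ∈ [0, 71]
|BC| ∈ [0, 71]
|AC| ∈ [0, 112]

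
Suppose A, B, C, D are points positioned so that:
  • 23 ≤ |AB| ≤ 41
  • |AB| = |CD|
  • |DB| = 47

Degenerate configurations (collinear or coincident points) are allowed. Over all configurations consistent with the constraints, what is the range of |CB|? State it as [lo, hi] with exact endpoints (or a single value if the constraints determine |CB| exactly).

|CB| ∈ [6, 88]  (≈ [6.0000, 88.0000])

|AB| ∈ [23, 41]
|BD| ∈ {47}
|CD| ∈ [23, 41]
|AD| ∈ [6, 88]
|BC| ∈ [6, 88]
|AC| ∈ [0, 129]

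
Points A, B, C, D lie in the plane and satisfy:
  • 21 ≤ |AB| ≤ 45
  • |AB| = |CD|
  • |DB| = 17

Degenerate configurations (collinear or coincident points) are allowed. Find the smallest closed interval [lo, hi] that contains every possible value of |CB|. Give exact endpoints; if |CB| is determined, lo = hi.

|AB| ∈ [21, 45]
|BD| ∈ {17}
|CD| ∈ [21, 45]
|AD| ∈ [4, 62]
|BC| ∈ [4, 62]
|AC| ∈ [0, 107]

|CB| ∈ [4, 62]  (≈ [4.0000, 62.0000])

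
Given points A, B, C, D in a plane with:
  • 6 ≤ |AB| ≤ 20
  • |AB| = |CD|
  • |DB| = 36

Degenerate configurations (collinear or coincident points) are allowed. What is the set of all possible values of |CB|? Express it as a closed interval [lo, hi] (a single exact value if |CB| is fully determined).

|CB| ∈ [16, 56]  (≈ [16.0000, 56.0000])

|AB| ∈ [6, 20]
|BD| ∈ {36}
|CD| ∈ [6, 20]
|AD| ∈ [16, 56]
|BC| ∈ [16, 56]
|AC| ∈ [0, 76]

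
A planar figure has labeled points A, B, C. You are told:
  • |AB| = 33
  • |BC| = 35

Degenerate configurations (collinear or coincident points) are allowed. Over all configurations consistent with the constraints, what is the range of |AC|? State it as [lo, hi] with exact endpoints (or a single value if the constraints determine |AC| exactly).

|AB| ∈ {33}
|BC| ∈ {35}
|AC| ∈ [2, 68]

|AC| ∈ [2, 68]  (≈ [2.0000, 68.0000])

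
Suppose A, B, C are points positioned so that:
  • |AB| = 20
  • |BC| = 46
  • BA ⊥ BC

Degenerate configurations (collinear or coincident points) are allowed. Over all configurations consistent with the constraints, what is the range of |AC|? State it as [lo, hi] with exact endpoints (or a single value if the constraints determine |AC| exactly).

|AB| ∈ {20}
|BC| ∈ {46}
|AC| ∈ {2·√(629)}

|AC| = 2·√(629)  (≈ 50.1597)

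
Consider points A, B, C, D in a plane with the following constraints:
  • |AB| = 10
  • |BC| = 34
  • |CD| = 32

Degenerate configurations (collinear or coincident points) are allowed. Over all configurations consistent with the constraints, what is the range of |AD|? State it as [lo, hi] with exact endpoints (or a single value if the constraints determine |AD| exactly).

|AD| ∈ [0, 76]  (≈ [0.0000, 76.0000])

|AB| ∈ {10}
|BC| ∈ {34}
|CD| ∈ {32}
|AC| ∈ [24, 44]
|BD| ∈ [2, 66]
|AD| ∈ [0, 76]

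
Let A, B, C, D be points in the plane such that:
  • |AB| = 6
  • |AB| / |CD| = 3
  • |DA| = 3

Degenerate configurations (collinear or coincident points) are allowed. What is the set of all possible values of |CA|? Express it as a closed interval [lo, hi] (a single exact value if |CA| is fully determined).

|AB| ∈ {6}
|AD| ∈ {3}
|CD| ∈ {2}
|BD| ∈ [3, 9]
|AC| ∈ [1, 5]
|BC| ∈ [1, 11]

|CA| ∈ [1, 5]  (≈ [1.0000, 5.0000])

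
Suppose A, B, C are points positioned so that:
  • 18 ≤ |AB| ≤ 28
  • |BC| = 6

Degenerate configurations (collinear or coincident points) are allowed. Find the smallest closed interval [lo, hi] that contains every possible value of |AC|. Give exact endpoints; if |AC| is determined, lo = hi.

|AB| ∈ [18, 28]
|BC| ∈ {6}
|AC| ∈ [12, 34]

|AC| ∈ [12, 34]  (≈ [12.0000, 34.0000])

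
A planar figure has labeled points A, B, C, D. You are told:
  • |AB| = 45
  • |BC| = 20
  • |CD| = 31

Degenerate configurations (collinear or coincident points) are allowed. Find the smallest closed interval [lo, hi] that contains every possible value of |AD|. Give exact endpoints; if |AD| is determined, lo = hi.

|AB| ∈ {45}
|BC| ∈ {20}
|CD| ∈ {31}
|AC| ∈ [25, 65]
|BD| ∈ [11, 51]
|AD| ∈ [0, 96]

|AD| ∈ [0, 96]  (≈ [0.0000, 96.0000])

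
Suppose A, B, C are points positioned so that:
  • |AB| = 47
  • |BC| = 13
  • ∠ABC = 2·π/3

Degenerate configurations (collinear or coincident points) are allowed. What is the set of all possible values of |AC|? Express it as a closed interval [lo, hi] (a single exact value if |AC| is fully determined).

|AC| = 7·√(61)  (≈ 54.6717)

|AB| ∈ {47}
|BC| ∈ {13}
|AC| ∈ {7·√(61)}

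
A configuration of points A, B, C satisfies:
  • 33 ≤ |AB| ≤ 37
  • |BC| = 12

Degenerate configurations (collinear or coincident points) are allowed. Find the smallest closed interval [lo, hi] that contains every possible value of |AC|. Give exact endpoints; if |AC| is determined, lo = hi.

|AB| ∈ [33, 37]
|BC| ∈ {12}
|AC| ∈ [21, 49]

|AC| ∈ [21, 49]  (≈ [21.0000, 49.0000])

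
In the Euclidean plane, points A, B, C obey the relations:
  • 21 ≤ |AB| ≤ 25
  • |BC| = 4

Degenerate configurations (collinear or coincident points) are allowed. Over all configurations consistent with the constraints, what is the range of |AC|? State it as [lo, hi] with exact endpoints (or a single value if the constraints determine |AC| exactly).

|AB| ∈ [21, 25]
|BC| ∈ {4}
|AC| ∈ [17, 29]

|AC| ∈ [17, 29]  (≈ [17.0000, 29.0000])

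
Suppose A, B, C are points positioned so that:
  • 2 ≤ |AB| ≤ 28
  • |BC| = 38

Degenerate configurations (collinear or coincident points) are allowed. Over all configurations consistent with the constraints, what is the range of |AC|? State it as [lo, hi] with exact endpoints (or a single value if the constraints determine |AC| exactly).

|AC| ∈ [10, 66]  (≈ [10.0000, 66.0000])

|AB| ∈ [2, 28]
|BC| ∈ {38}
|AC| ∈ [10, 66]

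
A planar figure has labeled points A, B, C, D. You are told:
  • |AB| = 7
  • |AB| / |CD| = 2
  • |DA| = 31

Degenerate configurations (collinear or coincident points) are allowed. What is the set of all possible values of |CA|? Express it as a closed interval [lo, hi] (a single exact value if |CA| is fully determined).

|AB| ∈ {7}
|AD| ∈ {31}
|CD| ∈ {7/2}
|BD| ∈ [24, 38]
|AC| ∈ [55/2, 69/2]
|BC| ∈ [41/2, 83/2]

|CA| ∈ [55/2, 69/2]  (≈ [27.5000, 34.5000])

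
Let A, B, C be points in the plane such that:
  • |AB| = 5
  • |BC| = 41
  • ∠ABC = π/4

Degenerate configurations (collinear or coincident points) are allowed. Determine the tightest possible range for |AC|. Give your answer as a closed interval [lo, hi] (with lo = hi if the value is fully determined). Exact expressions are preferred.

|AC| = √(1706 - 205·√(2))  (≈ 37.6309)

|AB| ∈ {5}
|BC| ∈ {41}
|AC| ∈ {√(1706 - 205·√(2))}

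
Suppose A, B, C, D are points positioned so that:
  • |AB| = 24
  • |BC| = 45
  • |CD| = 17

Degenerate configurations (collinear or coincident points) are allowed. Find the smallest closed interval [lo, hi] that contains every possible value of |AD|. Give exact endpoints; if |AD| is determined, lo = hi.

|AD| ∈ [4, 86]  (≈ [4.0000, 86.0000])

|AB| ∈ {24}
|BC| ∈ {45}
|CD| ∈ {17}
|AC| ∈ [21, 69]
|BD| ∈ [28, 62]
|AD| ∈ [4, 86]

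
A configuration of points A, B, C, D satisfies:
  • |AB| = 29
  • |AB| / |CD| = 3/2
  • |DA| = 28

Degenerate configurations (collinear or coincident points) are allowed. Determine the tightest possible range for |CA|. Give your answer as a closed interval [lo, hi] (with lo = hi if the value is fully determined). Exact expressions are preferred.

|CA| ∈ [26/3, 142/3]  (≈ [8.6667, 47.3333])

|AB| ∈ {29}
|AD| ∈ {28}
|CD| ∈ {58/3}
|BD| ∈ [1, 57]
|AC| ∈ [26/3, 142/3]
|BC| ∈ [0, 229/3]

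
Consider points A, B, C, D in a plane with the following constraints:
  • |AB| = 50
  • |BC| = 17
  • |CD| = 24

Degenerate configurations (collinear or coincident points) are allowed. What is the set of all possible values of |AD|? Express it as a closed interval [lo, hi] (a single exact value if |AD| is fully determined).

|AD| ∈ [9, 91]  (≈ [9.0000, 91.0000])

|AB| ∈ {50}
|BC| ∈ {17}
|CD| ∈ {24}
|AC| ∈ [33, 67]
|BD| ∈ [7, 41]
|AD| ∈ [9, 91]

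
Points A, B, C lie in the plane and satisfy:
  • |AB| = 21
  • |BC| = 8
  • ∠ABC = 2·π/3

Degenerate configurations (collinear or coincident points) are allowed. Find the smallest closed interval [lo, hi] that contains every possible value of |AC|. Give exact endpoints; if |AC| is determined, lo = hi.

|AB| ∈ {21}
|BC| ∈ {8}
|AC| ∈ {√(673)}

|AC| = √(673)  (≈ 25.9422)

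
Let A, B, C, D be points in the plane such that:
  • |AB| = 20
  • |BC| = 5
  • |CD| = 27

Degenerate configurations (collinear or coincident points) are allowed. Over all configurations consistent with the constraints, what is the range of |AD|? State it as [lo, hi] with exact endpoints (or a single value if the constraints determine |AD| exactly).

|AB| ∈ {20}
|BC| ∈ {5}
|CD| ∈ {27}
|AC| ∈ [15, 25]
|BD| ∈ [22, 32]
|AD| ∈ [2, 52]

|AD| ∈ [2, 52]  (≈ [2.0000, 52.0000])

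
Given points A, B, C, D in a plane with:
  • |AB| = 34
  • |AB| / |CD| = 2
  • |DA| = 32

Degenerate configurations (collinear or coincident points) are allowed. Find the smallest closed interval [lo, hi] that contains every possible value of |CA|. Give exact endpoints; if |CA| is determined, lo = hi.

|AB| ∈ {34}
|AD| ∈ {32}
|CD| ∈ {17}
|BD| ∈ [2, 66]
|AC| ∈ [15, 49]
|BC| ∈ [0, 83]

|CA| ∈ [15, 49]  (≈ [15.0000, 49.0000])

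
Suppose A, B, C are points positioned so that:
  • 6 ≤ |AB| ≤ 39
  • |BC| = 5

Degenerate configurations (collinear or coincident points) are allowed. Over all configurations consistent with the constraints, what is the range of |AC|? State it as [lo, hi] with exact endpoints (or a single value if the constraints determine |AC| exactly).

|AC| ∈ [1, 44]  (≈ [1.0000, 44.0000])

|AB| ∈ [6, 39]
|BC| ∈ {5}
|AC| ∈ [1, 44]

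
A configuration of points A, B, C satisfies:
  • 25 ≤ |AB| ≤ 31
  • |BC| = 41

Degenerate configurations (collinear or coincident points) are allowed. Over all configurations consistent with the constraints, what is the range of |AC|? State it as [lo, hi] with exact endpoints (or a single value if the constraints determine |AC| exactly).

|AB| ∈ [25, 31]
|BC| ∈ {41}
|AC| ∈ [10, 72]

|AC| ∈ [10, 72]  (≈ [10.0000, 72.0000])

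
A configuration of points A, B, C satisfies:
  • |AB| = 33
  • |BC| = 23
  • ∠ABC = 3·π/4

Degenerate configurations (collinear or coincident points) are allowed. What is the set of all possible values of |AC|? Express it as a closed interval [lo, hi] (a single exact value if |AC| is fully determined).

|AC| = √(759·√(2) + 1618)  (≈ 51.8786)

|AB| ∈ {33}
|BC| ∈ {23}
|AC| ∈ {√(759·√(2) + 1618)}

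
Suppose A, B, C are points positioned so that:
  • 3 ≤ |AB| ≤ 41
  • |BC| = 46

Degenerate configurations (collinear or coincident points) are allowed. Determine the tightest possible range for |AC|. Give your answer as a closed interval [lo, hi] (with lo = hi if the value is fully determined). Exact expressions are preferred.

|AB| ∈ [3, 41]
|BC| ∈ {46}
|AC| ∈ [5, 87]

|AC| ∈ [5, 87]  (≈ [5.0000, 87.0000])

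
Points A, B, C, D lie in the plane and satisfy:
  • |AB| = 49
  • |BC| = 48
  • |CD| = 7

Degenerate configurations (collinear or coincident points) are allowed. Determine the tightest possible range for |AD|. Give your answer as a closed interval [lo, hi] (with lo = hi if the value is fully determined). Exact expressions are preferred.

|AB| ∈ {49}
|BC| ∈ {48}
|CD| ∈ {7}
|AC| ∈ [1, 97]
|BD| ∈ [41, 55]
|AD| ∈ [0, 104]

|AD| ∈ [0, 104]  (≈ [0.0000, 104.0000])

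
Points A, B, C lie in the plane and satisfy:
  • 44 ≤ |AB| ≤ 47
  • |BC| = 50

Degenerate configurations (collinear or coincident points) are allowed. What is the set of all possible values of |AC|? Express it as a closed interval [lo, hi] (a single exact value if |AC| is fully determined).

|AB| ∈ [44, 47]
|BC| ∈ {50}
|AC| ∈ [3, 97]

|AC| ∈ [3, 97]  (≈ [3.0000, 97.0000])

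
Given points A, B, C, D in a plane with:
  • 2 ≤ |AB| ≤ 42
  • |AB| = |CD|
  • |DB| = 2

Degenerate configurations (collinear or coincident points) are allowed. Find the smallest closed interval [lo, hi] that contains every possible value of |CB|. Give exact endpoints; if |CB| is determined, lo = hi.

|CB| ∈ [0, 44]  (≈ [0.0000, 44.0000])

|AB| ∈ [2, 42]
|BD| ∈ {2}
|CD| ∈ [2, 42]
|AD| ∈ [0, 44]
|BC| ∈ [0, 44]
|AC| ∈ [0, 86]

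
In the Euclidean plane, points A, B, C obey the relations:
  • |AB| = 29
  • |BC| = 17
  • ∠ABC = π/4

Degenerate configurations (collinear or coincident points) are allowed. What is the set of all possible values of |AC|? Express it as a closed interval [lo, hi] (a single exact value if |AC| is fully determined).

|AB| ∈ {29}
|BC| ∈ {17}
|AC| ∈ {√(1130 - 493·√(2))}

|AC| = √(1130 - 493·√(2))  (≈ 20.8037)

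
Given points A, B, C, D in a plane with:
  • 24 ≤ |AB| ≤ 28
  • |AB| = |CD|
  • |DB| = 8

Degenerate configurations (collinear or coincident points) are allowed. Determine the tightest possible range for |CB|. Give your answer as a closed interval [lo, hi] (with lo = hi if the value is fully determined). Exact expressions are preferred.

|CB| ∈ [16, 36]  (≈ [16.0000, 36.0000])

|AB| ∈ [24, 28]
|BD| ∈ {8}
|CD| ∈ [24, 28]
|AD| ∈ [16, 36]
|BC| ∈ [16, 36]
|AC| ∈ [0, 64]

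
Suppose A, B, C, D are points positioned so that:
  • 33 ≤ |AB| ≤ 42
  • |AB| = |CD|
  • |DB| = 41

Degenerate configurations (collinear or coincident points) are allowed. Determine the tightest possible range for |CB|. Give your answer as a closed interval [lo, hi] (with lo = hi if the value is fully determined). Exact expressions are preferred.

|CB| ∈ [0, 83]  (≈ [0.0000, 83.0000])

|AB| ∈ [33, 42]
|BD| ∈ {41}
|CD| ∈ [33, 42]
|AD| ∈ [0, 83]
|BC| ∈ [0, 83]
|AC| ∈ [0, 125]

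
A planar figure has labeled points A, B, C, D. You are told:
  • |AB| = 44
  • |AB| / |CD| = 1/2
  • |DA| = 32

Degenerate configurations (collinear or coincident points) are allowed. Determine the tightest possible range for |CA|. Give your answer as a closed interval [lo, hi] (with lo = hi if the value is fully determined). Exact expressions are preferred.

|CA| ∈ [56, 120]  (≈ [56.0000, 120.0000])

|AB| ∈ {44}
|AD| ∈ {32}
|CD| ∈ {88}
|BD| ∈ [12, 76]
|AC| ∈ [56, 120]
|BC| ∈ [12, 164]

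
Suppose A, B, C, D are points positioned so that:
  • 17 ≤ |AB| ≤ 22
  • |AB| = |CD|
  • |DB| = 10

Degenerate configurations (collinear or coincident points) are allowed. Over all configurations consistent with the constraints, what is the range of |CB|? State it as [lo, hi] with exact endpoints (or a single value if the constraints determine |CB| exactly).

|CB| ∈ [7, 32]  (≈ [7.0000, 32.0000])

|AB| ∈ [17, 22]
|BD| ∈ {10}
|CD| ∈ [17, 22]
|AD| ∈ [7, 32]
|BC| ∈ [7, 32]
|AC| ∈ [0, 54]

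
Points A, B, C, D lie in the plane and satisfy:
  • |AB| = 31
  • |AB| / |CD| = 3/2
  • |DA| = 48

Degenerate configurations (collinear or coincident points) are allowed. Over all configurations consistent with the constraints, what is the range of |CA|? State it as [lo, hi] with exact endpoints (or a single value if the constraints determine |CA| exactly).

|CA| ∈ [82/3, 206/3]  (≈ [27.3333, 68.6667])

|AB| ∈ {31}
|AD| ∈ {48}
|CD| ∈ {62/3}
|BD| ∈ [17, 79]
|AC| ∈ [82/3, 206/3]
|BC| ∈ [0, 299/3]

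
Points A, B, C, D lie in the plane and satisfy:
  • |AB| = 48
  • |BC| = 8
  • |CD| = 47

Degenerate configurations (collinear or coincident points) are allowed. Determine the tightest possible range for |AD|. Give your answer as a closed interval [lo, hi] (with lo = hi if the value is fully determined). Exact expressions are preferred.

|AB| ∈ {48}
|BC| ∈ {8}
|CD| ∈ {47}
|AC| ∈ [40, 56]
|BD| ∈ [39, 55]
|AD| ∈ [0, 103]

|AD| ∈ [0, 103]  (≈ [0.0000, 103.0000])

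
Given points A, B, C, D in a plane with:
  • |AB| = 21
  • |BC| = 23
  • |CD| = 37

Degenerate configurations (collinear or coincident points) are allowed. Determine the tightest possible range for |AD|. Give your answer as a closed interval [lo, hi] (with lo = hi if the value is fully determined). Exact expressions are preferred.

|AD| ∈ [0, 81]  (≈ [0.0000, 81.0000])

|AB| ∈ {21}
|BC| ∈ {23}
|CD| ∈ {37}
|AC| ∈ [2, 44]
|BD| ∈ [14, 60]
|AD| ∈ [0, 81]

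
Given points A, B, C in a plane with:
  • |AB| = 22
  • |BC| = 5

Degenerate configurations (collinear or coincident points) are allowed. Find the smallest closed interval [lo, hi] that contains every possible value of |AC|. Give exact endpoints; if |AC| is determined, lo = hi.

|AB| ∈ {22}
|BC| ∈ {5}
|AC| ∈ [17, 27]

|AC| ∈ [17, 27]  (≈ [17.0000, 27.0000])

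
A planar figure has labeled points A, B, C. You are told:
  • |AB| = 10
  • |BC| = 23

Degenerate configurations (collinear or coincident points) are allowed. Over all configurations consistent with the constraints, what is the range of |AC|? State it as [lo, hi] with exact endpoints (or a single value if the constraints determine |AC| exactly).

|AC| ∈ [13, 33]  (≈ [13.0000, 33.0000])

|AB| ∈ {10}
|BC| ∈ {23}
|AC| ∈ [13, 33]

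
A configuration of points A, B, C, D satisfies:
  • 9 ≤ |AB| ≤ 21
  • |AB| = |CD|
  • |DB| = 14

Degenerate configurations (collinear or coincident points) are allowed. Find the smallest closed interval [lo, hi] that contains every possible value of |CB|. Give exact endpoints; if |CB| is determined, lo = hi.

|CB| ∈ [0, 35]  (≈ [0.0000, 35.0000])

|AB| ∈ [9, 21]
|BD| ∈ {14}
|CD| ∈ [9, 21]
|AD| ∈ [0, 35]
|BC| ∈ [0, 35]
|AC| ∈ [0, 56]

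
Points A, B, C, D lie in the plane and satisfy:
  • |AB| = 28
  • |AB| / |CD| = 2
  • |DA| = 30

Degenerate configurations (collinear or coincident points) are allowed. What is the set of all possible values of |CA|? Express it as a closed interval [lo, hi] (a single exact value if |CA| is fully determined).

|CA| ∈ [16, 44]  (≈ [16.0000, 44.0000])

|AB| ∈ {28}
|AD| ∈ {30}
|CD| ∈ {14}
|BD| ∈ [2, 58]
|AC| ∈ [16, 44]
|BC| ∈ [0, 72]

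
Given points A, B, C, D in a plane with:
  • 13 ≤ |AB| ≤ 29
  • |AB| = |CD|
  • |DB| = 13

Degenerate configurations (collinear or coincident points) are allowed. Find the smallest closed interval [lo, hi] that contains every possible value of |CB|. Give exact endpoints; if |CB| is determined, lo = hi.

|CB| ∈ [0, 42]  (≈ [0.0000, 42.0000])

|AB| ∈ [13, 29]
|BD| ∈ {13}
|CD| ∈ [13, 29]
|AD| ∈ [0, 42]
|BC| ∈ [0, 42]
|AC| ∈ [0, 71]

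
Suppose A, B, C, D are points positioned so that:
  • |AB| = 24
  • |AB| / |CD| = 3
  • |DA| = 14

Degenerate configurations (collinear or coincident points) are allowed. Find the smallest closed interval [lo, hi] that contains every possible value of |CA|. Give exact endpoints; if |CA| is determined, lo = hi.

|CA| ∈ [6, 22]  (≈ [6.0000, 22.0000])

|AB| ∈ {24}
|AD| ∈ {14}
|CD| ∈ {8}
|BD| ∈ [10, 38]
|AC| ∈ [6, 22]
|BC| ∈ [2, 46]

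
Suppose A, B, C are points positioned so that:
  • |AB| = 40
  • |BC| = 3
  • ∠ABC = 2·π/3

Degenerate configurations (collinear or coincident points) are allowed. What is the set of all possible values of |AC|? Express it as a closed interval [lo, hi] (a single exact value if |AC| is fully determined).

|AB| ∈ {40}
|BC| ∈ {3}
|AC| ∈ {√(1729)}

|AC| = √(1729)  (≈ 41.5812)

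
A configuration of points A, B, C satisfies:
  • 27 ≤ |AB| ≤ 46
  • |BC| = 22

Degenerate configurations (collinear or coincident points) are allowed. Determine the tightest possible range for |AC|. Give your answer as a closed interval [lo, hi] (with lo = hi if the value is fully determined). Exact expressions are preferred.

|AC| ∈ [5, 68]  (≈ [5.0000, 68.0000])

|AB| ∈ [27, 46]
|BC| ∈ {22}
|AC| ∈ [5, 68]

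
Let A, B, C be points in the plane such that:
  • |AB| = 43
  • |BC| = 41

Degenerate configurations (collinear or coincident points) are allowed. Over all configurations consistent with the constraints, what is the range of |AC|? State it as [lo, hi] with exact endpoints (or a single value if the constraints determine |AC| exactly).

|AB| ∈ {43}
|BC| ∈ {41}
|AC| ∈ [2, 84]

|AC| ∈ [2, 84]  (≈ [2.0000, 84.0000])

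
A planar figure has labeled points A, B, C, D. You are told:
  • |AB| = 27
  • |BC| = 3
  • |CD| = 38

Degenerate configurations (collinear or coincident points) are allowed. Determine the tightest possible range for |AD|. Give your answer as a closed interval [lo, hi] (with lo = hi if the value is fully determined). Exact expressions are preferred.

|AB| ∈ {27}
|BC| ∈ {3}
|CD| ∈ {38}
|AC| ∈ [24, 30]
|BD| ∈ [35, 41]
|AD| ∈ [8, 68]

|AD| ∈ [8, 68]  (≈ [8.0000, 68.0000])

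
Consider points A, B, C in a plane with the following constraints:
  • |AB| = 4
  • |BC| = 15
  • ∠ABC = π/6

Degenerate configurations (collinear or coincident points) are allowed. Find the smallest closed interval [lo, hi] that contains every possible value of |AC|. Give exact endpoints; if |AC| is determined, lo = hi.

|AB| ∈ {4}
|BC| ∈ {15}
|AC| ∈ {√(241 - 60·√(3))}

|AC| = √(241 - 60·√(3))  (≈ 11.7080)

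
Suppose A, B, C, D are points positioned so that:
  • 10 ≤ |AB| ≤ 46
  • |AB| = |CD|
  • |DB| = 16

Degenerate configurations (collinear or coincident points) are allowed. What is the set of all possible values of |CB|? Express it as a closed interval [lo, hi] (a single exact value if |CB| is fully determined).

|AB| ∈ [10, 46]
|BD| ∈ {16}
|CD| ∈ [10, 46]
|AD| ∈ [0, 62]
|BC| ∈ [0, 62]
|AC| ∈ [0, 108]

|CB| ∈ [0, 62]  (≈ [0.0000, 62.0000])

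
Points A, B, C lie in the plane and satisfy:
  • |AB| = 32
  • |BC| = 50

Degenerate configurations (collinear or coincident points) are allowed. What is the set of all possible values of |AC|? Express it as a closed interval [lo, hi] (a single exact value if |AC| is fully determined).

|AB| ∈ {32}
|BC| ∈ {50}
|AC| ∈ [18, 82]

|AC| ∈ [18, 82]  (≈ [18.0000, 82.0000])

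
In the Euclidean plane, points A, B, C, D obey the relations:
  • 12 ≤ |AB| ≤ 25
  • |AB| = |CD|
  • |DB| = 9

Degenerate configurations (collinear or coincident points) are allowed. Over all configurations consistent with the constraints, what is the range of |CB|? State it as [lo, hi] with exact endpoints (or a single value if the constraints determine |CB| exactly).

|AB| ∈ [12, 25]
|BD| ∈ {9}
|CD| ∈ [12, 25]
|AD| ∈ [3, 34]
|BC| ∈ [3, 34]
|AC| ∈ [0, 59]

|CB| ∈ [3, 34]  (≈ [3.0000, 34.0000])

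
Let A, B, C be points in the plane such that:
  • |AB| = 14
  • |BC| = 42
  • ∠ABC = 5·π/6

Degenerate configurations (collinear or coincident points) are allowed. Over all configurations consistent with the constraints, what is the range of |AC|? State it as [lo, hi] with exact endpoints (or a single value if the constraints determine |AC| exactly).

|AC| = 14·√(3·√(3) + 10)  (≈ 54.5751)

|AB| ∈ {14}
|BC| ∈ {42}
|AC| ∈ {14·√(3·√(3) + 10)}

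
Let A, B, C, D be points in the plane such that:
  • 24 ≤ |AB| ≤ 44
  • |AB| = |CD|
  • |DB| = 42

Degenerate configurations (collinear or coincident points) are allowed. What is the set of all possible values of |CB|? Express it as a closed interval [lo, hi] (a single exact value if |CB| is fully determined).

|AB| ∈ [24, 44]
|BD| ∈ {42}
|CD| ∈ [24, 44]
|AD| ∈ [0, 86]
|BC| ∈ [0, 86]
|AC| ∈ [0, 130]

|CB| ∈ [0, 86]  (≈ [0.0000, 86.0000])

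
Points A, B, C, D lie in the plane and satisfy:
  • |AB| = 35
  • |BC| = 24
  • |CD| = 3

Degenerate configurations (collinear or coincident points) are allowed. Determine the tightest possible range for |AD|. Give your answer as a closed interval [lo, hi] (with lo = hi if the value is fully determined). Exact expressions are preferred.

|AD| ∈ [8, 62]  (≈ [8.0000, 62.0000])

|AB| ∈ {35}
|BC| ∈ {24}
|CD| ∈ {3}
|AC| ∈ [11, 59]
|BD| ∈ [21, 27]
|AD| ∈ [8, 62]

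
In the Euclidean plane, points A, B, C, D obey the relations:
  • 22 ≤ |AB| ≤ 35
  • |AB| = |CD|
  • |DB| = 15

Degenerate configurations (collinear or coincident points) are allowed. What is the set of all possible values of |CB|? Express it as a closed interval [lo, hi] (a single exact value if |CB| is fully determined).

|CB| ∈ [7, 50]  (≈ [7.0000, 50.0000])

|AB| ∈ [22, 35]
|BD| ∈ {15}
|CD| ∈ [22, 35]
|AD| ∈ [7, 50]
|BC| ∈ [7, 50]
|AC| ∈ [0, 85]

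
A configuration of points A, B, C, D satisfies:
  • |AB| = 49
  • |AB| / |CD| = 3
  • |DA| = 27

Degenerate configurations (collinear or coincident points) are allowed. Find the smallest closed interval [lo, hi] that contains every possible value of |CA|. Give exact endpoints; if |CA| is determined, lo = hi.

|AB| ∈ {49}
|AD| ∈ {27}
|CD| ∈ {49/3}
|BD| ∈ [22, 76]
|AC| ∈ [32/3, 130/3]
|BC| ∈ [17/3, 277/3]

|CA| ∈ [32/3, 130/3]  (≈ [10.6667, 43.3333])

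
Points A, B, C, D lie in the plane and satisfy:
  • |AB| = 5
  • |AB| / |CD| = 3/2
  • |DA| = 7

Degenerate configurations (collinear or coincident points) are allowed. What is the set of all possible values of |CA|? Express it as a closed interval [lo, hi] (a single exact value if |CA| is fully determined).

|AB| ∈ {5}
|AD| ∈ {7}
|CD| ∈ {10/3}
|BD| ∈ [2, 12]
|AC| ∈ [11/3, 31/3]
|BC| ∈ [0, 46/3]

|CA| ∈ [11/3, 31/3]  (≈ [3.6667, 10.3333])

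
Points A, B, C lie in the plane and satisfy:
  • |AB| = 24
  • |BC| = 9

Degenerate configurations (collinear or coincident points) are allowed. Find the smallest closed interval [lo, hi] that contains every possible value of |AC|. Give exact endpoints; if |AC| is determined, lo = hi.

|AB| ∈ {24}
|BC| ∈ {9}
|AC| ∈ [15, 33]

|AC| ∈ [15, 33]  (≈ [15.0000, 33.0000])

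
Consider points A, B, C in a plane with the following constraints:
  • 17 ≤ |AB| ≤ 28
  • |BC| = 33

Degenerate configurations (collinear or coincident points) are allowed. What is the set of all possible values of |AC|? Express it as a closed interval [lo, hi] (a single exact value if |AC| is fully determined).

|AB| ∈ [17, 28]
|BC| ∈ {33}
|AC| ∈ [5, 61]

|AC| ∈ [5, 61]  (≈ [5.0000, 61.0000])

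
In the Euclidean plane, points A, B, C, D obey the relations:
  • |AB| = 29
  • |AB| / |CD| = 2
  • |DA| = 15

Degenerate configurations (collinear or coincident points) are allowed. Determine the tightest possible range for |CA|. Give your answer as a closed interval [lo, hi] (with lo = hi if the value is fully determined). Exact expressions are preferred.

|CA| ∈ [1/2, 59/2]  (≈ [0.5000, 29.5000])

|AB| ∈ {29}
|AD| ∈ {15}
|CD| ∈ {29/2}
|BD| ∈ [14, 44]
|AC| ∈ [1/2, 59/2]
|BC| ∈ [0, 117/2]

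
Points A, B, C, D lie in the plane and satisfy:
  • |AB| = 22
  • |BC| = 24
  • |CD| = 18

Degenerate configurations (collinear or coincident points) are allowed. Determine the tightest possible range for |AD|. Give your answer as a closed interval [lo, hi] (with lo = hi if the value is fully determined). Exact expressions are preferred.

|AB| ∈ {22}
|BC| ∈ {24}
|CD| ∈ {18}
|AC| ∈ [2, 46]
|BD| ∈ [6, 42]
|AD| ∈ [0, 64]

|AD| ∈ [0, 64]  (≈ [0.0000, 64.0000])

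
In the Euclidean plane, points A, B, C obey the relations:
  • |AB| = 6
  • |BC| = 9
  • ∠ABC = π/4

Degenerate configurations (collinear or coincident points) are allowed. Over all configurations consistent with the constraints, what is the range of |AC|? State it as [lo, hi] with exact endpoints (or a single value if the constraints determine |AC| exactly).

|AC| = 3·√(13 - 6·√(2))  (≈ 6.3744)

|AB| ∈ {6}
|BC| ∈ {9}
|AC| ∈ {3·√(13 - 6·√(2))}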